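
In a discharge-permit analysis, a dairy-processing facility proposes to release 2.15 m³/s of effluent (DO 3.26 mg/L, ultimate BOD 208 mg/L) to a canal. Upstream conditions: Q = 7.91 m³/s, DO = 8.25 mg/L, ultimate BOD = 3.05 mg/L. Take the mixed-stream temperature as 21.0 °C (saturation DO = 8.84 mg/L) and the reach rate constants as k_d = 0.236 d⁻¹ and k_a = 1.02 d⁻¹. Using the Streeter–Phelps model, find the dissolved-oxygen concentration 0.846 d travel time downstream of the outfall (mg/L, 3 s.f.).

Mixed DO = (7.91×8.25 + 2.15×3.26)/(7.91+2.15) = 72.27/10.06 = 7.184 mg/L.
Mixed L₀ = (7.91×3.05 + 2.15×208)/(10.06) = 471.3/10.06 = 46.85 mg/L.
Initial deficit D₀ = C_s − DO₀ = 8.84 − 7.184 = 1.656 mg/L.
D(0.846) = [0.236×46.85/(1.02−0.236)](e^(−0.236×0.846) − e^(−1.02×0.846)) + 1.656 e^(−1.02×0.846)
= 14.10 × (0.8190 − 0.4219) + 1.656 × 0.4219 = 6.299 mg/L.
DO = 8.84 − 6.299 = 2.541 mg/L.

DO ≈ 2.54 mg/L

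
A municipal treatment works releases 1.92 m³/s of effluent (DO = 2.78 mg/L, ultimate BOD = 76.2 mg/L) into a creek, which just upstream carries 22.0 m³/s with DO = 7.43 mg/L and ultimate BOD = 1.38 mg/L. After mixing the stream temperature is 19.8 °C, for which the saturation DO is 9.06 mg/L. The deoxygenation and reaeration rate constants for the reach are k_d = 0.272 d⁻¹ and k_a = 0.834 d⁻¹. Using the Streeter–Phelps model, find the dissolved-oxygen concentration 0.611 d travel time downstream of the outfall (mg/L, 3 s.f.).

DO ≈ 6.98 mg/L

Mixed DO = (22.0×7.43 + 1.92×2.78)/(22.0+1.92) = 168.8/23.92 = 7.057 mg/L.
Mixed L₀ = (22.0×1.38 + 1.92×76.2)/(23.92) = 176.7/23.92 = 7.386 mg/L.
Initial deficit D₀ = C_s − DO₀ = 9.06 − 7.057 = 2.003 mg/L.
D(0.611) = [0.272×7.386/(0.834−0.272)](e^(−0.272×0.611) − e^(−0.834×0.611)) + 2.003 e^(−0.834×0.611)
= 3.575 × (0.8469 − 0.6008) + 2.003 × 0.6008 = 2.083 mg/L.
DO = 9.06 − 2.083 = 6.977 mg/L.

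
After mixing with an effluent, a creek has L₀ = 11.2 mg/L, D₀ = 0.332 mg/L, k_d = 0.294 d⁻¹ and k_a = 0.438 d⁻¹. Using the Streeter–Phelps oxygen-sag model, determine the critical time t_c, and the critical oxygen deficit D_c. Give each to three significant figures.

t_c ≈ 2.67 d; D_c ≈ 3.43 mg/L

With k_a/k_d = 1.490 and 1 − D₀(k_a−k_d)/(k_d L₀) = 0.9855,
t_c = ln(1.490 × 0.9855) / (0.438 − 0.294) = ln(1.468) / 0.1440 = 0.3840/0.1440 = 2.667 d.
D_c = (k_d/k_a) L₀ e^(−k_d t_c) = (0.294/0.438) × 11.2 × e^(−0.294×2.667) = 0.6712 × 11.2 × 0.4566 = 3.432 mg/L.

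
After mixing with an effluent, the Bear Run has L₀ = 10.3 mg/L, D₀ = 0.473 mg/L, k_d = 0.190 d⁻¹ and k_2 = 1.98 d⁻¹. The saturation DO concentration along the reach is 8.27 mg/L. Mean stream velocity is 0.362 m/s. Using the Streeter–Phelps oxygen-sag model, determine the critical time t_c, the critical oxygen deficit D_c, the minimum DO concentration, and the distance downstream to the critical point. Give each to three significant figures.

With k_2/k_d = 10.42 and 1 − D₀(k_2−k_d)/(k_d L₀) = 0.5674,
t_c = ln(10.42 × 0.5674) / (1.98 − 0.190) = ln(5.913) / 1.790 = 1.777/1.790 = 0.9928 d.
D_c = (k_d/k_2) L₀ e^(−k_d t_c) = (0.190/1.98) × 10.3 × e^(−0.190×0.9928) = 0.09596 × 10.3 × 0.8281 = 0.8185 mg/L.
Minimum DO = C_s − D_c = 8.27 − 0.8185 = 7.452 mg/L.
x_c = v t_c = 0.362 m/s × 0.9928 d × 86400 s/d = 31050 m ≈ 31.1 km.

t_c ≈ 0.993 d; D_c ≈ 0.818 mg/L; min DO ≈ 7.45 mg/L; x_c ≈ 31.1 km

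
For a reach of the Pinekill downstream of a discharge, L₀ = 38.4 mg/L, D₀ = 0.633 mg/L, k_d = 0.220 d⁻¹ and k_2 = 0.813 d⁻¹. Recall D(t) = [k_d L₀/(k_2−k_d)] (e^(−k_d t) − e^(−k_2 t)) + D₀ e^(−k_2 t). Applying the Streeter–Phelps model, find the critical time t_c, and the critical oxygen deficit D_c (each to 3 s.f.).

t_c ≈ 2.13 d; D_c ≈ 6.51 mg/L

t_c = [1/(k_2−k_d)] ln[(k_2/k_d)(1 − D₀(k_2−k_d)/(k_d L₀))]
= [1/(0.813−0.220)] ln[(0.813/0.220)(1 − 0.633×0.5930/(0.220×38.4))]
= (1/0.5930) ln[3.695 × 0.9556] = 1.686 × ln(3.531) = 1.686 × 1.262 = 2.128 d.
L(t_c) = L₀ e^(−k_d t_c) = 38.4 × 0.6262 = 24.05 mg/L, and at the critical point k_2 D_c = k_d L, so D_c = (0.220/0.813) × 24.05 = 6.507 mg/L.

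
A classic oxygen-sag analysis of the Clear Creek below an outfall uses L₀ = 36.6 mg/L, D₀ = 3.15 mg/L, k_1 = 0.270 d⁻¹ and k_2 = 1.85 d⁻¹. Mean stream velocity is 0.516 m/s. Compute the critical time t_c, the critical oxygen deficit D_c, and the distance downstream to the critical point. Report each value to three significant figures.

With k_2/k_1 = 6.852 and 1 − D₀(k_2−k_1)/(k_1 L₀) = 0.4964,
t_c = ln(6.852 × 0.4964) / (1.85 − 0.270) = ln(3.401) / 1.580 = 1.224/1.580 = 0.7747 d.
D_c = (k_1/k_2) L₀ e^(−k_1 t_c) = (0.270/1.85) × 36.6 × e^(−0.270×0.7747) = 0.1459 × 36.6 × 0.8113 = 4.333 mg/L.
x_c = v t_c = 0.516 m/s × 0.7747 d × 86400 s/d = 34540 m ≈ 34.5 km.

t_c ≈ 0.775 d; D_c ≈ 4.33 mg/L; x_c ≈ 34.5 km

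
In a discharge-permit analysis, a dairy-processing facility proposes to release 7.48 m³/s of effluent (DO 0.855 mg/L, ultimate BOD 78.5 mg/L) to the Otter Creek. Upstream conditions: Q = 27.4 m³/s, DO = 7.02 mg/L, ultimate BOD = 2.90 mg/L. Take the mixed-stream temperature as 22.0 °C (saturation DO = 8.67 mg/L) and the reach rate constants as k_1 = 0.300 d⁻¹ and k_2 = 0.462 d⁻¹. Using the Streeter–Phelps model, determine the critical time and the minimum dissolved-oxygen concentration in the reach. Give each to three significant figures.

t_c ≈ 2.12 d; minimum DO ≈ 2.11 mg/L

Mixed DO = (27.4×7.02 + 7.48×0.855)/(27.4+7.48) = 198.7/34.88 = 5.698 mg/L.
Mixed L₀ = (27.4×2.90 + 7.48×78.5)/(34.88) = 666.6/34.88 = 19.11 mg/L.
Initial deficit D₀ = C_s − DO₀ = 8.67 − 5.698 = 2.972 mg/L.
t_c = (1/0.1620) ln[(0.462/0.300)(1 − 2.972×0.1620/(0.300×19.11))] = 6.173 × ln(1.411) = 2.124 d.
D_c = (0.300/0.462) × 19.11 × e^(−0.300×2.124) = 0.6494 × 19.11 × 0.5288 = 6.563 mg/L.
Minimum DO = 8.67 − 6.563 = 2.107 mg/L.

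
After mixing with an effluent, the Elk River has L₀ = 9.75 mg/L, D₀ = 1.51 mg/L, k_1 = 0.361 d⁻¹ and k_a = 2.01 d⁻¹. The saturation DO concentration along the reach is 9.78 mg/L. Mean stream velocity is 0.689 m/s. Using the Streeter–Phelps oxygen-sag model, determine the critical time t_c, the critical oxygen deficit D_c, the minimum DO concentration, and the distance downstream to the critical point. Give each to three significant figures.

t_c ≈ 0.296 d; D_c ≈ 1.57 mg/L; min DO ≈ 8.21 mg/L; x_c ≈ 17.6 km

t_c = [1/(k_a−k_1)] ln[(k_a/k_1)(1 − D₀(k_a−k_1)/(k_1 L₀))]
= [1/(2.01−0.361)] ln[(2.01/0.361)(1 − 1.51×1.649/(0.361×9.75))]
= (1/1.649) ln[5.568 × 0.2926] = 0.6064 × ln(1.629) = 0.6064 × 0.4879 = 0.2959 d.
L(t_c) = L₀ e^(−k_1 t_c) = 9.75 × 0.8987 = 8.762 mg/L, and at the critical point k_a D_c = k_1 L, so D_c = (0.361/2.01) × 8.762 = 1.574 mg/L.
Minimum DO = C_s − D_c = 9.78 − 1.574 = 8.206 mg/L.
x_c = v t_c = 0.689 m/s × 0.2959 d × 86400 s/d = 17620 m ≈ 17.6 km.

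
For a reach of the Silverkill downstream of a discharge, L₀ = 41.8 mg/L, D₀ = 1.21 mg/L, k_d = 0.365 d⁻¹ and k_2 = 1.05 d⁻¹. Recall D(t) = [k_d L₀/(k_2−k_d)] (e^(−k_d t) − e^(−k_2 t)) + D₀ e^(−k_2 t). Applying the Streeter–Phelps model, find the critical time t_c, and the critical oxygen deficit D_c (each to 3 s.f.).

t_c = [1/(k_2−k_d)] ln[(k_2/k_d)(1 − D₀(k_2−k_d)/(k_d L₀))]
= [1/(1.05−0.365)] ln[(1.05/0.365)(1 − 1.21×0.6850/(0.365×41.8))]
= (1/0.6850) ln[2.877 × 0.9457] = 1.460 × ln(2.720) = 1.460 × 1.001 = 1.461 d.
D_c = (k_d/k_2) L₀ e^(−k_d t_c) = (0.365/1.05) × 41.8 × e^(−0.365×1.461) = 0.3476 × 41.8 × 0.5867 = 8.525 mg/L.

t_c ≈ 1.46 d; D_c ≈ 8.52 mg/L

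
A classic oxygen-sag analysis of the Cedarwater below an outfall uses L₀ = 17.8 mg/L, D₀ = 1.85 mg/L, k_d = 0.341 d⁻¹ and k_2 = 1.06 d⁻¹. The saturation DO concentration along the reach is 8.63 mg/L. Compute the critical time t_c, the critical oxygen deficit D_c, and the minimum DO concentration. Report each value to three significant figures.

t_c ≈ 1.23 d; D_c ≈ 3.76 mg/L; min DO ≈ 4.87 mg/L

At the critical point dD/dt = 0, so k_d L₀ e^(−k_d t) = k_2 D. Substituting D(t) from the Streeter–Phelps equation and solving for t gives
t_c = ln[(k_2/k_d)(1 − D₀(k_2−k_d)/(k_d L₀))] / (k_2−k_d).
Here k_2−k_d = 0.7190 d⁻¹ and 1 − D₀(k_2−k_d)/(k_d L₀) = 1 − 1.85×0.7190/(0.341×17.8) = 0.7809, so
t_c = ln(3.109 × 0.7809) / 0.7190 = 0.8868 / 0.7190 = 1.233 d.
L(t_c) = L₀ e^(−k_d t_c) = 17.8 × 0.6567 = 11.69 mg/L, and at the critical point k_2 D_c = k_d L, so D_c = (0.341/1.06) × 11.69 = 3.760 mg/L.
Minimum DO = C_s − D_c = 8.63 − 3.760 = 4.870 mg/L.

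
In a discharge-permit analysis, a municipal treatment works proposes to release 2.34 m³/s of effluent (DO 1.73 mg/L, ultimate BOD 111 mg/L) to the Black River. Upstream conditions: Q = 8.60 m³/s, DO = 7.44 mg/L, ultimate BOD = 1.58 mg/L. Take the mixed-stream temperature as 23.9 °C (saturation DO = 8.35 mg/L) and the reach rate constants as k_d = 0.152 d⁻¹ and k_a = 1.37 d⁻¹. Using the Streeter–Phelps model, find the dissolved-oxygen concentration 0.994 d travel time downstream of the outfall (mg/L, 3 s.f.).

DO ≈ 5.92 mg/L

Mixed DO = (8.60×7.44 + 2.34×1.73)/(8.60+2.34) = 68.03/10.94 = 6.219 mg/L.
Mixed L₀ = (8.60×1.58 + 2.34×111)/(10.94) = 273.3/10.94 = 24.98 mg/L.
Initial deficit D₀ = C_s − DO₀ = 8.35 − 6.219 = 2.131 mg/L.
D(0.994) = [0.152×24.98/(1.37−0.152)](e^(−0.152×0.994) − e^(−1.37×0.994)) + 2.131 e^(−1.37×0.994)
= 3.118 × (0.8598 − 0.2562) + 2.131 × 0.2562 = 2.428 mg/L.
DO = 8.35 − 2.428 = 5.922 mg/L.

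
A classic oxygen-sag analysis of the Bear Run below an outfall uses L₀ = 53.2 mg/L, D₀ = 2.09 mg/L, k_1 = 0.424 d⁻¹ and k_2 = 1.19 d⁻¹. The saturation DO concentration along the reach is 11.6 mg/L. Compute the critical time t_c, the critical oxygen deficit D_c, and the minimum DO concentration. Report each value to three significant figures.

t_c ≈ 1.25 d; D_c ≈ 11.2 mg/L; min DO ≈ 0.448 mg/L

At the critical point dD/dt = 0, so k_1 L₀ e^(−k_1 t) = k_2 D. Substituting D(t) from the Streeter–Phelps equation and solving for t gives
t_c = ln[(k_2/k_1)(1 − D₀(k_2−k_1)/(k_1 L₀))] / (k_2−k_1).
Here k_2−k_1 = 0.7660 d⁻¹ and 1 − D₀(k_2−k_1)/(k_1 L₀) = 1 − 2.09×0.7660/(0.424×53.2) = 0.9290, so
t_c = ln(2.807 × 0.9290) / 0.7660 = 0.9584 / 0.7660 = 1.251 d.
L(t_c) = L₀ e^(−k_1 t_c) = 53.2 × 0.5883 = 31.30 mg/L, and at the critical point k_2 D_c = k_1 L, so D_c = (0.424/1.19) × 31.30 = 11.15 mg/L.
Minimum DO = C_s − D_c = 11.6 − 11.15 = 0.4481 mg/L.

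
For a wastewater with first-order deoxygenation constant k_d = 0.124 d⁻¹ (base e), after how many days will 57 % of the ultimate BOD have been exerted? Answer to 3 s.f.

t ≈ 6.81 d

y/L₀ = 1 − e^(−k_d t) = 0.57 ⇒ e^(−k_d t) = 0.430
t = −ln(0.430) / 0.124 = 0.8440 / 0.124 = 6.806 d.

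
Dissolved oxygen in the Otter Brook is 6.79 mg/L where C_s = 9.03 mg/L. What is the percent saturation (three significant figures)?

% saturation = C/C_s × 100 = 6.79/9.03 × 100 = 75.2 %.

75.2 % saturation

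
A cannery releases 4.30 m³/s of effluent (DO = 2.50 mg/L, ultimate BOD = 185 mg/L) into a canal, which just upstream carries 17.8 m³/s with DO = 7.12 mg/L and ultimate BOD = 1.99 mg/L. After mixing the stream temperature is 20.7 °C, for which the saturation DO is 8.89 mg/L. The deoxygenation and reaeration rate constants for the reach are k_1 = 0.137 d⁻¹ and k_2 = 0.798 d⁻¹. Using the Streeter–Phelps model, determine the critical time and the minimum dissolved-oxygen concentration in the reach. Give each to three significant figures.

t_c ≈ 2.03 d; minimum DO ≈ 4.00 mg/L

Mixed DO = (17.8×7.12 + 4.30×2.50)/(17.8+4.30) = 137.5/22.10 = 6.221 mg/L.
Mixed L₀ = (17.8×1.99 + 4.30×185)/(22.10) = 830.9/22.10 = 37.60 mg/L.
Initial deficit D₀ = C_s − DO₀ = 8.89 − 6.221 = 2.669 mg/L.
t_c = (1/0.6610) ln[(0.798/0.137)(1 − 2.669×0.6610/(0.137×37.60))] = 1.513 × ln(3.830) = 2.032 d.
D_c = (0.137/0.798) × 37.60 × e^(−0.137×2.032) = 0.1717 × 37.60 × 0.7571 = 4.887 mg/L.
Minimum DO = 8.89 − 4.887 = 4.003 mg/L.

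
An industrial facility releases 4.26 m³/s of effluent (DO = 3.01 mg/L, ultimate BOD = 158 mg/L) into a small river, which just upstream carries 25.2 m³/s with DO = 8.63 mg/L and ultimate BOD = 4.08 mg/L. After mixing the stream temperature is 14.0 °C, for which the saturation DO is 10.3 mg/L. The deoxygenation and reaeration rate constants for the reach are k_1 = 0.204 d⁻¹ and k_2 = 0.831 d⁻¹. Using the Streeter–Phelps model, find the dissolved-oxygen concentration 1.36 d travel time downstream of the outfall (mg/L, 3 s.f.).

Mixed DO = (25.2×8.63 + 4.26×3.01)/(25.2+4.26) = 230.3/29.46 = 7.817 mg/L.
Mixed L₀ = (25.2×4.08 + 4.26×158)/(29.46) = 775.9/29.46 = 26.34 mg/L.
Initial deficit D₀ = C_s − DO₀ = 10.3 − 7.817 = 2.483 mg/L.
D(1.36) = [0.204×26.34/(0.831−0.204)](e^(−0.204×1.36) − e^(−0.831×1.36)) + 2.483 e^(−0.831×1.36)
= 8.569 × (0.7577 − 0.3230) + 2.483 × 0.3230 = 4.527 mg/L.
DO = 10.3 − 4.527 = 5.773 mg/L.

DO ≈ 5.77 mg/L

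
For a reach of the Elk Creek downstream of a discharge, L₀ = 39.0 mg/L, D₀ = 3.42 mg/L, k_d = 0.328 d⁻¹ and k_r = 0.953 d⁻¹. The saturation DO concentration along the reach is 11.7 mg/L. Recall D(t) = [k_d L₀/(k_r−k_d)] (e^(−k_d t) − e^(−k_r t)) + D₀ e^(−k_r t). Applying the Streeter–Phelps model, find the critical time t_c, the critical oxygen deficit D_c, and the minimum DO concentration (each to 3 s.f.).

t_c ≈ 1.41 d; D_c ≈ 8.44 mg/L; min DO ≈ 3.26 mg/L

At the critical point dD/dt = 0, so k_d L₀ e^(−k_d t) = k_r D. Substituting D(t) from the Streeter–Phelps equation and solving for t gives
t_c = ln[(k_r/k_d)(1 − D₀(k_r−k_d)/(k_d L₀))] / (k_r−k_d).
Here k_r−k_d = 0.6250 d⁻¹ and 1 − D₀(k_r−k_d)/(k_d L₀) = 1 − 3.42×0.6250/(0.328×39.0) = 0.8329, so
t_c = ln(2.905 × 0.8329) / 0.6250 = 0.8838 / 0.6250 = 1.414 d.
L(t_c) = L₀ e^(−k_d t_c) = 39.0 × 0.6289 = 24.53 mg/L, and at the critical point k_r D_c = k_d L, so D_c = (0.328/0.953) × 24.53 = 8.442 mg/L.
Minimum DO = C_s − D_c = 11.7 − 8.442 = 3.258 mg/L.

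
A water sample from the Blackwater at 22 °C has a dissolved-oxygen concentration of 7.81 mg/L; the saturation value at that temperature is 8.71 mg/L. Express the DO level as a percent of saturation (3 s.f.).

89.7 % saturation

% saturation = C/C_s × 100 = 7.81/8.71 × 100 = 89.7 %.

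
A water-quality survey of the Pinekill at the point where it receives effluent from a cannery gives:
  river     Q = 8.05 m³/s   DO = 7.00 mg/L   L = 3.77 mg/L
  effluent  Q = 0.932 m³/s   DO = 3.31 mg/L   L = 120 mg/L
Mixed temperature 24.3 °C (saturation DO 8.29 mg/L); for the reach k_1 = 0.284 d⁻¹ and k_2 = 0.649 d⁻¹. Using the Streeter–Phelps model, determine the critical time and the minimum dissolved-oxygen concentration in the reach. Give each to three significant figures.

Mixed DO = (8.05×7.00 + 0.932×3.31)/(8.05+0.932) = 59.43/8.982 = 6.617 mg/L.
Mixed L₀ = (8.05×3.77 + 0.932×120)/(8.982) = 142.2/8.982 = 15.83 mg/L.
Initial deficit D₀ = C_s − DO₀ = 8.29 − 6.617 = 1.673 mg/L.
t_c = (1/0.3650) ln[(0.649/0.284)(1 − 1.673×0.3650/(0.284×15.83))] = 2.740 × ln(1.975) = 1.864 d.
D_c = (0.284/0.649) × 15.83 × e^(−0.284×1.864) = 0.4376 × 15.83 × 0.5889 = 4.080 mg/L.
Minimum DO = 8.29 − 4.080 = 4.210 mg/L.

t_c ≈ 1.86 d; minimum DO ≈ 4.21 mg/L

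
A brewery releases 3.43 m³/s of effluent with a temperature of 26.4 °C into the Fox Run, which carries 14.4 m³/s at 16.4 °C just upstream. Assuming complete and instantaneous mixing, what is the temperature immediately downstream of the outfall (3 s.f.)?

18.3 °C

Flow-weighted mixing: C = (Q_r C_r + Q_w C_w)/(Q_r + Q_w)
= (14.4×16.4 + 3.43×26.4)/(14.4 + 3.43) = 326.7/17.83 = 18.32 °C.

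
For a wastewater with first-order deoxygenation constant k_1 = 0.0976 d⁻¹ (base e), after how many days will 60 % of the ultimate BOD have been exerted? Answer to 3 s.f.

y/L₀ = 1 − e^(−k_1 t) = 0.60 ⇒ e^(−k_1 t) = 0.400
t = −ln(0.400) / 0.0976 = 0.9163 / 0.0976 = 9.388 d.

t ≈ 9.39 d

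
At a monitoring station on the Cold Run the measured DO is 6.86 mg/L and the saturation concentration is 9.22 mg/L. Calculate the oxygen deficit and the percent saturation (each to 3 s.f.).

D ≈ 2.36 mg/L; 74.4 % saturation

D = C_s − C = 9.22 − 6.86 = 2.36 mg/L.
% saturation = 6.86/9.22 × 100 = 74.4 %.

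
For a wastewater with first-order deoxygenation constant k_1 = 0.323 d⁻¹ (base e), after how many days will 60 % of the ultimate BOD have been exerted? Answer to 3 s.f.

t ≈ 2.84 d

y/L₀ = 1 − e^(−k_1 t) = 0.60 ⇒ e^(−k_1 t) = 0.400
t = −ln(0.400) / 0.323 = 0.9163 / 0.323 = 2.837 d.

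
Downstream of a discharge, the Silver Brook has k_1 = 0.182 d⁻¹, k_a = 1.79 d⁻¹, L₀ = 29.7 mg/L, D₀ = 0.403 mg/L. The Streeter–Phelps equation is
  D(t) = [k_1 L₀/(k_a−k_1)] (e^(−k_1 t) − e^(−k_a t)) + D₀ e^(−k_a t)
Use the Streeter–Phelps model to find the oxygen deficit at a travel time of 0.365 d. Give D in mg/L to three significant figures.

D ≈ 1.61 mg/L

k_1 L₀/(k_a−k_1) = 0.182×29.7/(1.79−0.182) = 5.405/1.608 = 3.362 mg/L.
e^(−k_1 t) = e^(−0.182×0.3650) = 0.9357; e^(−k_a t) = e^(−1.79×0.3650) = 0.5203.
D = 3.362 × (0.9357 − 0.5203) + 0.403 × 0.5203 = 1.396 + 0.2097 = 1.606 mg/L.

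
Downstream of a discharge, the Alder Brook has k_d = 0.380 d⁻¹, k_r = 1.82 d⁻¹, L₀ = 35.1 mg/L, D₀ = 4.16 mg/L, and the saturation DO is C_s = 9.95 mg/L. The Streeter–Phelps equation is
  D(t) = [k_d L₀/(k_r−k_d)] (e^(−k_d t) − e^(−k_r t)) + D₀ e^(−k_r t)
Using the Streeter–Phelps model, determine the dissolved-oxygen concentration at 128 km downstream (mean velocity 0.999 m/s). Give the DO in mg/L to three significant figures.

Travel time t = x/v = 128 km / (0.999 m/s) = 128000 m / 0.999 m/s = 128100 s = 1.483 d.
k_d L₀/(k_r−k_d) = 0.380×35.1/(1.82−0.380) = 13.34/1.440 = 9.263 mg/L.
e^(−k_d t) = e^(−0.380×1.483) = 0.5692; e^(−k_r t) = e^(−1.82×1.483) = 0.06727.
D = 9.263 × (0.5692 − 0.06727) + 4.16 × 0.06727 = 4.649 + 0.2799 = 4.929 mg/L.
DO = C_s − D = 9.95 − 4.929 = 5.021 mg/L.

DO ≈ 5.02 mg/L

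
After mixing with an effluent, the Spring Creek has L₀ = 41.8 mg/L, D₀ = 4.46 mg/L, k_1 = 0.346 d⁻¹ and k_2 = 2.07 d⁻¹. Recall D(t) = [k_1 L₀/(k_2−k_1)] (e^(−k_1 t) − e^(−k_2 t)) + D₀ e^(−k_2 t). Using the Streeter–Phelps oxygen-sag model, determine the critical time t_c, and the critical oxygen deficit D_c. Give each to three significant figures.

With k_2/k_1 = 5.983 and 1 − D₀(k_2−k_1)/(k_1 L₀) = 0.4684,
t_c = ln(5.983 × 0.4684) / (2.07 − 0.346) = ln(2.802) / 1.724 = 1.030/1.724 = 0.5976 d.
D_c = (k_1/k_2) L₀ e^(−k_1 t_c) = (0.346/2.07) × 41.8 × e^(−0.346×0.5976) = 0.1671 × 41.8 × 0.8132 = 5.682 mg/L.

t_c ≈ 0.598 d; D_c ≈ 5.68 mg/L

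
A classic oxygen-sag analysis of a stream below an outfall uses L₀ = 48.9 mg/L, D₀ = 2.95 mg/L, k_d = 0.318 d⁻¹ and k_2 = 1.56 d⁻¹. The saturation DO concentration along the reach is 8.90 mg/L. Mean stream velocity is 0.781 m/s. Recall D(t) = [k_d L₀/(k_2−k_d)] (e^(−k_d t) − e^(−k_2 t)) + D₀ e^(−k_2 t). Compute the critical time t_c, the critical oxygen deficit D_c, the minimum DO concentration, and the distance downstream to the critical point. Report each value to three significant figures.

At the critical point dD/dt = 0, so k_d L₀ e^(−k_d t) = k_2 D. Substituting D(t) from the Streeter–Phelps equation and solving for t gives
t_c = ln[(k_2/k_d)(1 − D₀(k_2−k_d)/(k_d L₀))] / (k_2−k_d).
Here k_2−k_d = 1.242 d⁻¹ and 1 − D₀(k_2−k_d)/(k_d L₀) = 1 − 2.95×1.242/(0.318×48.9) = 0.7644, so
t_c = ln(4.906 × 0.7644) / 1.242 = 1.322 / 1.242 = 1.064 d.
L(t_c) = L₀ e^(−k_d t_c) = 48.9 × 0.7129 = 34.86 mg/L, and at the critical point k_2 D_c = k_d L, so D_c = (0.318/1.56) × 34.86 = 7.106 mg/L.
Minimum DO = C_s − D_c = 8.90 − 7.106 = 1.794 mg/L.
x_c = v t_c = 0.781 m/s × 1.064 d × 86400 s/d = 71810 m ≈ 71.8 km.

t_c ≈ 1.06 d; D_c ≈ 7.11 mg/L; min DO ≈ 1.79 mg/L; x_c ≈ 71.8 km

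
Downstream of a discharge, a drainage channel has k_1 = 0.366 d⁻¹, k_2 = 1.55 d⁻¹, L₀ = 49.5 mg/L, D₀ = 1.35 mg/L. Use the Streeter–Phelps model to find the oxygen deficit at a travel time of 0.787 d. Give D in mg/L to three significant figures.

D ≈ 7.35 mg/L

k_1 L₀/(k_2−k_1) = 0.366×49.5/(1.55−0.366) = 18.12/1.184 = 15.30 mg/L.
e^(−k_1 t) = e^(−0.366×0.7870) = 0.7497; e^(−k_2 t) = e^(−1.55×0.7870) = 0.2953.
D = 15.30 × (0.7497 − 0.2953) + 1.35 × 0.2953 = 6.954 + 0.3986 = 7.352 mg/L.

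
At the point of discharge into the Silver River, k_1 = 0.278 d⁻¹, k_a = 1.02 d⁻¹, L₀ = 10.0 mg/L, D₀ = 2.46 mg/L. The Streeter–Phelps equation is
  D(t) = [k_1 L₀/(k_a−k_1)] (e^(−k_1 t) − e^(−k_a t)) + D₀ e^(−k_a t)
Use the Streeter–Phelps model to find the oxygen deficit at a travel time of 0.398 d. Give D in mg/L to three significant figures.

k_1 L₀/(k_a−k_1) = 0.278×10.0/(1.02−0.278) = 2.780/0.7420 = 3.747 mg/L.
e^(−k_1 t) = e^(−0.278×0.3980) = 0.8953; e^(−k_a t) = e^(−1.02×0.3980) = 0.6663.
D = 3.747 × (0.8953 − 0.6663) + 2.46 × 0.6663 = 0.8577 + 1.639 = 2.497 mg/L.

D ≈ 2.50 mg/L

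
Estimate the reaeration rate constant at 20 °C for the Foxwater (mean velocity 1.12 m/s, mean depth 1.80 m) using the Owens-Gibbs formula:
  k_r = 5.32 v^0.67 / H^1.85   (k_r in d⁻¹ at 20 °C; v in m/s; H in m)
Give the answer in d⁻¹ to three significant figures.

k_r ≈ 1.93 d⁻¹

k_r = 5.32 × 1.12^0.67 / 1.80^1.85 = 5.32 × 1.079 / 2.967 = 1.935 d⁻¹.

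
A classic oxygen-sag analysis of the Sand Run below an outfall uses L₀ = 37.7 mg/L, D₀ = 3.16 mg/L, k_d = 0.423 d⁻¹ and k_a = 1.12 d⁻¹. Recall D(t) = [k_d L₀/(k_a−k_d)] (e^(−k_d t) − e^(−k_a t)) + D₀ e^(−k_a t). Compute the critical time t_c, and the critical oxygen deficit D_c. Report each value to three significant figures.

t_c ≈ 1.18 d; D_c ≈ 8.63 mg/L

t_c = [1/(k_a−k_d)] ln[(k_a/k_d)(1 − D₀(k_a−k_d)/(k_d L₀))]
= [1/(1.12−0.423)] ln[(1.12/0.423)(1 − 3.16×0.6970/(0.423×37.7))]
= (1/0.6970) ln[2.648 × 0.8619] = 1.435 × ln(2.282) = 1.435 × 0.8251 = 1.184 d.
D_c = (k_d/k_a) L₀ e^(−k_d t_c) = (0.423/1.12) × 37.7 × e^(−0.423×1.184) = 0.3777 × 37.7 × 0.6061 = 8.630 mg/L.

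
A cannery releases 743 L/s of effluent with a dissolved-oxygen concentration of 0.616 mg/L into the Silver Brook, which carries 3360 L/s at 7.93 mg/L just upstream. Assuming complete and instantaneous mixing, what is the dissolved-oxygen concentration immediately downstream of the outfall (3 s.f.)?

6.61 mg/L

Flow-weighted mixing: C = (Q_r C_r + Q_w C_w)/(Q_r + Q_w)
= (3360×7.93 + 743×0.616)/(3360 + 743) = 27100/4103 = 6.606 mg/L.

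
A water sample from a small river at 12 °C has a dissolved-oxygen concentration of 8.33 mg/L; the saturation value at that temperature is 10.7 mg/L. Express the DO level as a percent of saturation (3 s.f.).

% saturation = C/C_s × 100 = 8.33/10.7 × 100 = 77.9 %.

77.9 % saturation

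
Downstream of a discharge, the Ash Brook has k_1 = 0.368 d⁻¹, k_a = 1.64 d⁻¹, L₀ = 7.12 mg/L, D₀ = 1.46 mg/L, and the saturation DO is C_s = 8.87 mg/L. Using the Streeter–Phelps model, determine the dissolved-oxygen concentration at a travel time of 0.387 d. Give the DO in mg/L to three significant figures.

k_1 L₀/(k_a−k_1) = 0.368×7.12/(1.64−0.368) = 2.620/1.272 = 2.060 mg/L.
e^(−k_1 t) = e^(−0.368×0.3870) = 0.8673; e^(−k_a t) = e^(−1.64×0.3870) = 0.5301.
D = 2.060 × (0.8673 − 0.5301) + 1.46 × 0.5301 = 0.6945 + 0.7740 = 1.468 mg/L.
DO = C_s − D = 8.87 − 1.468 = 7.402 mg/L.

DO ≈ 7.40 mg/L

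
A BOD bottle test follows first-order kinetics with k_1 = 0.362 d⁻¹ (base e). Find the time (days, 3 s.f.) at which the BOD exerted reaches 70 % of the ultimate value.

t ≈ 3.33 d

y/L₀ = 1 − e^(−k_1 t) = 0.70 ⇒ e^(−k_1 t) = 0.300
t = −ln(0.300) / 0.362 = 1.204 / 0.362 = 3.326 d.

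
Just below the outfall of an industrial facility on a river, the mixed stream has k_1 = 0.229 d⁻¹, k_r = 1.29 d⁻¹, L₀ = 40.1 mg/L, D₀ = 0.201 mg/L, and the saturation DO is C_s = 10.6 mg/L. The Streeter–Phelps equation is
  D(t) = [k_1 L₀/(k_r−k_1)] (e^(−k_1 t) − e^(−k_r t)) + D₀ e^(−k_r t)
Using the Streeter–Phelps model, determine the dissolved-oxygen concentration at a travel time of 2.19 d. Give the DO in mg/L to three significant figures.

DO ≈ 5.86 mg/L

k_1 L₀/(k_r−k_1) = 0.229×40.1/(1.29−0.229) = 9.183/1.061 = 8.655 mg/L.
e^(−k_1 t) = e^(−0.229×2.190) = 0.6056; e^(−k_r t) = e^(−1.29×2.190) = 0.05930.
D = 8.655 × (0.6056 − 0.05930) + 0.201 × 0.05930 = 4.728 + 0.01192 = 4.740 mg/L.
DO = C_s − D = 10.6 − 4.740 = 5.860 mg/L.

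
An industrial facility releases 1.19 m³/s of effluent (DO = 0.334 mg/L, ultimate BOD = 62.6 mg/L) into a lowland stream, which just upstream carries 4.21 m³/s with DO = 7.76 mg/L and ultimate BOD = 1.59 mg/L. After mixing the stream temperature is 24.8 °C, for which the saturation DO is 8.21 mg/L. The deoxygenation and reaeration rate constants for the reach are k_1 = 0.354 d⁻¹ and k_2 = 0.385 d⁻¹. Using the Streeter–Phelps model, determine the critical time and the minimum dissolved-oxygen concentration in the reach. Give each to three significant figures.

t_c ≈ 2.31 d; minimum DO ≈ 2.12 mg/L

Mixed DO = (4.21×7.76 + 1.19×0.334)/(4.21+1.19) = 33.07/5.400 = 6.124 mg/L.
Mixed L₀ = (4.21×1.59 + 1.19×62.6)/(5.400) = 81.19/5.400 = 15.03 mg/L.
Initial deficit D₀ = C_s − DO₀ = 8.21 − 6.124 = 2.086 mg/L.
t_c = (1/0.03100) ln[(0.385/0.354)(1 − 2.086×0.03100/(0.354×15.03))] = 32.26 × ln(1.074) = 2.314 d.
D_c = (0.354/0.385) × 15.03 × e^(−0.354×2.314) = 0.9195 × 15.03 × 0.4409 = 6.095 mg/L.
Minimum DO = 8.21 − 6.095 = 2.115 mg/L.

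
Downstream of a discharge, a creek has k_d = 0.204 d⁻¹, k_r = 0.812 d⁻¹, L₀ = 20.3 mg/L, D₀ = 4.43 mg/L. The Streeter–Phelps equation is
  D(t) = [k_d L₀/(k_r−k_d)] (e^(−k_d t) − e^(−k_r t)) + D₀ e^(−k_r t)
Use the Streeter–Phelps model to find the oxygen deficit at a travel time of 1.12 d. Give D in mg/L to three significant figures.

k_d L₀/(k_r−k_d) = 0.204×20.3/(0.812−0.204) = 4.141/0.6080 = 6.811 mg/L.
e^(−k_d t) = e^(−0.204×1.120) = 0.7957; e^(−k_r t) = e^(−0.812×1.120) = 0.4027.
D = 6.811 × (0.7957 − 0.4027) + 4.43 × 0.4027 = 2.677 + 1.784 = 4.461 mg/L.

D ≈ 4.46 mg/L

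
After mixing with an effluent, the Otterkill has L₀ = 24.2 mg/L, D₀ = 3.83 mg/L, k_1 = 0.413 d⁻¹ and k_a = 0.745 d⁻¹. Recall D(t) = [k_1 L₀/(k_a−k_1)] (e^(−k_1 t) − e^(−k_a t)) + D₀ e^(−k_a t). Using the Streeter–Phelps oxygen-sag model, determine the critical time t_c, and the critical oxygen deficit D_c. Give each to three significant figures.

With k_a/k_1 = 1.804 and 1 − D₀(k_a−k_1)/(k_1 L₀) = 0.8728,
t_c = ln(1.804 × 0.8728) / (0.745 − 0.413) = ln(1.574) / 0.3320 = 0.4539/0.3320 = 1.367 d.
D_c = (k_1/k_a) L₀ e^(−k_1 t_c) = (0.413/0.745) × 24.2 × e^(−0.413×1.367) = 0.5544 × 24.2 × 0.5686 = 7.628 mg/L.

t_c ≈ 1.37 d; D_c ≈ 7.63 mg/L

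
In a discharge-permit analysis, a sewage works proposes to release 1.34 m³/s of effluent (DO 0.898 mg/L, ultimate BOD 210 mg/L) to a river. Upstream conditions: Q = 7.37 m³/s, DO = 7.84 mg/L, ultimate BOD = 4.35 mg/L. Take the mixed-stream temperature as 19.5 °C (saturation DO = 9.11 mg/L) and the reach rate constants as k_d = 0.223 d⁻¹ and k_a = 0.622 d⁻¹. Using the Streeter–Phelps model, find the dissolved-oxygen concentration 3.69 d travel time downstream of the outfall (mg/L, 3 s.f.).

Mixed DO = (7.37×7.84 + 1.34×0.898)/(7.37+1.34) = 58.98/8.710 = 6.772 mg/L.
Mixed L₀ = (7.37×4.35 + 1.34×210)/(8.710) = 313.5/8.710 = 35.99 mg/L.
Initial deficit D₀ = C_s − DO₀ = 9.11 − 6.772 = 2.338 mg/L.
D(3.69) = [0.223×35.99/(0.622−0.223)](e^(−0.223×3.69) − e^(−0.622×3.69)) + 2.338 e^(−0.622×3.69)
= 20.11 × (0.4392 − 0.1007) + 2.338 × 0.1007 = 7.043 mg/L.
DO = 9.11 − 7.043 = 2.067 mg/L.

DO ≈ 2.07 mg/L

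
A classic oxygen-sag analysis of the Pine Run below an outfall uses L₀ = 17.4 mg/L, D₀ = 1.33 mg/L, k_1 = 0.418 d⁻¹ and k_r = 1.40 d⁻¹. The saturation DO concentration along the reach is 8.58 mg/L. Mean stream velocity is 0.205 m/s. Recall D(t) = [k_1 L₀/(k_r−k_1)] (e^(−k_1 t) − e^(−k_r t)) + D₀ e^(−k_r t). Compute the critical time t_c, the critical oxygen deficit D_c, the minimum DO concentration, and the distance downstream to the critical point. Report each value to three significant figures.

t_c ≈ 1.03 d; D_c ≈ 3.38 mg/L; min DO ≈ 5.20 mg/L; x_c ≈ 18.2 km

At the critical point dD/dt = 0, so k_1 L₀ e^(−k_1 t) = k_r D. Substituting D(t) from the Streeter–Phelps equation and solving for t gives
t_c = ln[(k_r/k_1)(1 − D₀(k_r−k_1)/(k_1 L₀))] / (k_r−k_1).
Here k_r−k_1 = 0.9820 d⁻¹ and 1 − D₀(k_r−k_1)/(k_1 L₀) = 1 − 1.33×0.9820/(0.418×17.4) = 0.8204, so
t_c = ln(3.349 × 0.8204) / 0.9820 = 1.011 / 0.9820 = 1.029 d.
D_c = (k_1/k_r) L₀ e^(−k_1 t_c) = (0.418/1.40) × 17.4 × e^(−0.418×1.029) = 0.2986 × 17.4 × 0.6503 = 3.379 mg/L.
Minimum DO = C_s − D_c = 8.58 − 3.379 = 5.201 mg/L.
x_c = v t_c = 0.205 m/s × 1.029 d × 86400 s/d = 18230 m ≈ 18.2 km.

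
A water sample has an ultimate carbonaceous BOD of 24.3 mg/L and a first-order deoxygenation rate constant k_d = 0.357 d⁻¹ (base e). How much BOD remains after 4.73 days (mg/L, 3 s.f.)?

L ≈ 4.49 mg/L

L_t = L₀ e^(−k_d t) = 24.3 × e^(−0.357×4.73) = 24.3 × 0.1848 = 4.490 mg/L.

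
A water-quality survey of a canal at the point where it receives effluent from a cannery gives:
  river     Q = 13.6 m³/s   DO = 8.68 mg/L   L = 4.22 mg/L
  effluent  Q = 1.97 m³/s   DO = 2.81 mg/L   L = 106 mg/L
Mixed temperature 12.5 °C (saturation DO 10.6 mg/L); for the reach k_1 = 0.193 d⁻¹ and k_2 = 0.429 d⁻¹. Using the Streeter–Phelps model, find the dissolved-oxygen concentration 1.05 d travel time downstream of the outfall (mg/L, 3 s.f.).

Mixed DO = (13.6×8.68 + 1.97×2.81)/(13.6+1.97) = 123.6/15.57 = 7.937 mg/L.
Mixed L₀ = (13.6×4.22 + 1.97×106)/(15.57) = 266.2/15.57 = 17.10 mg/L.
Initial deficit D₀ = C_s − DO₀ = 10.6 − 7.937 = 2.663 mg/L.
D(1.05) = [0.193×17.10/(0.429−0.193)](e^(−0.193×1.05) − e^(−0.429×1.05)) + 2.663 e^(−0.429×1.05)
= 13.98 × (0.8166 − 0.6373) + 2.663 × 0.6373 = 4.203 mg/L.
DO = 10.6 − 4.203 = 6.397 mg/L.

DO ≈ 6.40 mg/L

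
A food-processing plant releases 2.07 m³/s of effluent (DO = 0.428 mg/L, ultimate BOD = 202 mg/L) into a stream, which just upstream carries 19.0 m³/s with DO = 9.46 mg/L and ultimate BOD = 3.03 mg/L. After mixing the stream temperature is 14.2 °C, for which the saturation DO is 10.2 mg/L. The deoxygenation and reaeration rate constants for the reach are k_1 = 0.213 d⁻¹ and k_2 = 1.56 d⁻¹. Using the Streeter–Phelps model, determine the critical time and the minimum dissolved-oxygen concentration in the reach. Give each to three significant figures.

Mixed DO = (19.0×9.46 + 2.07×0.428)/(19.0+2.07) = 180.6/21.07 = 8.573 mg/L.
Mixed L₀ = (19.0×3.03 + 2.07×202)/(21.07) = 475.7/21.07 = 22.58 mg/L.
Initial deficit D₀ = C_s − DO₀ = 10.2 − 8.573 = 1.627 mg/L.
t_c = (1/1.347) ln[(1.56/0.213)(1 − 1.627×1.347/(0.213×22.58))] = 0.7424 × ln(3.986) = 1.026 d.
D_c = (0.213/1.56) × 22.58 × e^(−0.213×1.026) = 0.1365 × 22.58 × 0.8036 = 2.477 mg/L.
Minimum DO = 10.2 − 2.477 = 7.723 mg/L.

t_c ≈ 1.03 d; minimum DO ≈ 7.72 mg/L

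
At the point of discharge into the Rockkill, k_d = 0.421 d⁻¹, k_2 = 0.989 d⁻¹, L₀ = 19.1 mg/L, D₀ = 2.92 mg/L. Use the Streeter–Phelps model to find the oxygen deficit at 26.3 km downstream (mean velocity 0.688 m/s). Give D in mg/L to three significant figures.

D ≈ 4.50 mg/L

Travel time t = x/v = 26.3 km / (0.688 m/s) = 26300 m / 0.688 m/s = 38230 s = 0.4424 d.
k_d L₀/(k_2−k_d) = 0.421×19.1/(0.989−0.421) = 8.041/0.5680 = 14.16 mg/L.
e^(−k_d t) = e^(−0.421×0.4424) = 0.8301; e^(−k_2 t) = e^(−0.989×0.4424) = 0.6456.
D = 14.16 × (0.8301 − 0.6456) + 2.92 × 0.6456 = 2.611 + 1.885 = 4.496 mg/L.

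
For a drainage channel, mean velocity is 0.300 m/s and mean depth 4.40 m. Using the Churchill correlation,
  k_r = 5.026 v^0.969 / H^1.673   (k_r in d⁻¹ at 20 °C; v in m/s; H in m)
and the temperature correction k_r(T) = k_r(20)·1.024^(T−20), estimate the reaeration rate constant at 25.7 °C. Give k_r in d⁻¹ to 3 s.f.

k_r ≈ 0.150 d⁻¹

k_r(20) = 5.026 × 0.300^0.969 / 4.40^1.673 = 5.026 × 0.3114 / 11.93 = 0.1312 d⁻¹.
k_r(25.7) = 0.1312 × 1.024^(25.7−20) = 0.1312 × 1.145 = 0.1502 d⁻¹.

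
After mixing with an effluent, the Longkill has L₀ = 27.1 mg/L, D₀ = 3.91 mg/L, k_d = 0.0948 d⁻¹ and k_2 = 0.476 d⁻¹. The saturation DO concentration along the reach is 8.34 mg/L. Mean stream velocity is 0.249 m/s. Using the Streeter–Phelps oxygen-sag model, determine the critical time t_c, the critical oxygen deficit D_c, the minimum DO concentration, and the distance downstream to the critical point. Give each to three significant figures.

t_c ≈ 1.96 d; D_c ≈ 4.48 mg/L; min DO ≈ 3.86 mg/L; x_c ≈ 42.1 km

With k_2/k_d = 5.021 and 1 − D₀(k_2−k_d)/(k_d L₀) = 0.4198,
t_c = ln(5.021 × 0.4198) / (0.476 − 0.0948) = ln(2.108) / 0.3812 = 0.7458/0.3812 = 1.956 d.
D_c = (k_d/k_2) L₀ e^(−k_d t_c) = (0.0948/0.476) × 27.1 × e^(−0.0948×1.956) = 0.1992 × 27.1 × 0.8307 = 4.484 mg/L.
Minimum DO = C_s − D_c = 8.34 − 4.484 = 3.856 mg/L.
x_c = v t_c = 0.249 m/s × 1.956 d × 86400 s/d = 42090 m ≈ 42.1 km.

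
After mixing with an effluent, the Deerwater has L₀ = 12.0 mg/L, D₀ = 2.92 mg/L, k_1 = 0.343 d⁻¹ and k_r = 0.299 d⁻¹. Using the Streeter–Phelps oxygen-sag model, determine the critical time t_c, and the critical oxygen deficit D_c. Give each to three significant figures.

t_c ≈ 2.42 d; D_c ≈ 6.00 mg/L

t_c = [1/(k_r−k_1)] ln[(k_r/k_1)(1 − D₀(k_r−k_1)/(k_1 L₀))]
= [1/(0.299−0.343)] ln[(0.299/0.343)(1 − 2.92×-0.04400/(0.343×12.0))]
= (1/-0.04400) ln[0.8717 × 1.031] = -22.73 × ln(0.8989) = -22.73 × -0.1065 = 2.422 d.
L(t_c) = L₀ e^(−k_1 t_c) = 12.0 × 0.4358 = 5.229 mg/L, and at the critical point k_r D_c = k_1 L, so D_c = (0.343/0.299) × 5.229 = 5.999 mg/L.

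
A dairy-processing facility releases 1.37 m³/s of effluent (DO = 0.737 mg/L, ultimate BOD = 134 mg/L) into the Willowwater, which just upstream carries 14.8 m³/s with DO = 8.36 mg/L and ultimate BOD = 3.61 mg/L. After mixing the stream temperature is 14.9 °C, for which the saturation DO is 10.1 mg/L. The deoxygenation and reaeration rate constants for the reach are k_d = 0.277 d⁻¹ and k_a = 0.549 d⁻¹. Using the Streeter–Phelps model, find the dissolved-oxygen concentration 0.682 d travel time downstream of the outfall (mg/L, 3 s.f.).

Mixed DO = (14.8×8.36 + 1.37×0.737)/(14.8+1.37) = 124.7/16.17 = 7.714 mg/L.
Mixed L₀ = (14.8×3.61 + 1.37×134)/(16.17) = 237.0/16.17 = 14.66 mg/L.
Initial deficit D₀ = C_s − DO₀ = 10.1 − 7.714 = 2.386 mg/L.
D(0.682) = [0.277×14.66/(0.549−0.277)](e^(−0.277×0.682) − e^(−0.549×0.682)) + 2.386 e^(−0.549×0.682)
= 14.93 × (0.8279 − 0.6877) + 2.386 × 0.6877 = 3.733 mg/L.
DO = 10.1 − 3.733 = 6.367 mg/L.

DO ≈ 6.37 mg/L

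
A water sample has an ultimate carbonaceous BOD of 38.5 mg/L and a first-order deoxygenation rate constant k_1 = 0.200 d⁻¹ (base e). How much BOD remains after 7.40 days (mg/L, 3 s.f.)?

L_t = L₀ e^(−k_1 t) = 38.5 × e^(−0.200×7.40) = 38.5 × 0.2276 = 8.764 mg/L.

L ≈ 8.76 mg/L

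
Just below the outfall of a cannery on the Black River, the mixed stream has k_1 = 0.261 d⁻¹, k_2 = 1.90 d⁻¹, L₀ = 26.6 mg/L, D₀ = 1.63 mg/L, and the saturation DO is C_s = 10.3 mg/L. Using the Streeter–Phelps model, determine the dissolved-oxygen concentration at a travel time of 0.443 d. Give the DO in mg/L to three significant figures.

DO ≈ 7.65 mg/L

k_1 L₀/(k_2−k_1) = 0.261×26.6/(1.90−0.261) = 6.943/1.639 = 4.236 mg/L.
e^(−k_1 t) = e^(−0.261×0.4430) = 0.8908; e^(−k_2 t) = e^(−1.90×0.4430) = 0.4310.
D = 4.236 × (0.8908 − 0.4310) + 1.63 × 0.4310 = 1.948 + 0.7025 = 2.650 mg/L.
DO = C_s − D = 10.3 − 2.650 = 7.650 mg/L.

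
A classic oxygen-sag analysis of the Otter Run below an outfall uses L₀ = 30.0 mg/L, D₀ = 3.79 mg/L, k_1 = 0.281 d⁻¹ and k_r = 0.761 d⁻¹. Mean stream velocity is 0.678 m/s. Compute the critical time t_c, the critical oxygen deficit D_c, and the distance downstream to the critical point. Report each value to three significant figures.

At the critical point dD/dt = 0, so k_1 L₀ e^(−k_1 t) = k_r D. Substituting D(t) from the Streeter–Phelps equation and solving for t gives
t_c = ln[(k_r/k_1)(1 − D₀(k_r−k_1)/(k_1 L₀))] / (k_r−k_1).
Here k_r−k_1 = 0.4800 d⁻¹ and 1 − D₀(k_r−k_1)/(k_1 L₀) = 1 − 3.79×0.4800/(0.281×30.0) = 0.7842, so
t_c = ln(2.708 × 0.7842) / 0.4800 = 0.7532 / 0.4800 = 1.569 d.
D_c = (k_1/k_r) L₀ e^(−k_1 t_c) = (0.281/0.761) × 30.0 × e^(−0.281×1.569) = 0.3693 × 30.0 × 0.6434 = 7.128 mg/L.
x_c = v t_c = 0.678 m/s × 1.569 d × 86400 s/d = 91920 m ≈ 91.9 km.

t_c ≈ 1.57 d; D_c ≈ 7.13 mg/L; x_c ≈ 91.9 km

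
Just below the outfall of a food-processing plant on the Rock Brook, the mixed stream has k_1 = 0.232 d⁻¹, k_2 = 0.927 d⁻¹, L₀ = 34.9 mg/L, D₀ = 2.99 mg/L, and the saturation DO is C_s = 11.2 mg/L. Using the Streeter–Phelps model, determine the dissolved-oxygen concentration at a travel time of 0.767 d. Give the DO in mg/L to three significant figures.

DO ≈ 5.70 mg/L

k_1 L₀/(k_2−k_1) = 0.232×34.9/(0.927−0.232) = 8.097/0.6950 = 11.65 mg/L.
e^(−k_1 t) = e^(−0.232×0.7670) = 0.8370; e^(−k_2 t) = e^(−0.927×0.7670) = 0.4911.
D = 11.65 × (0.8370 − 0.4911) + 2.99 × 0.4911 = 4.029 + 1.469 = 5.498 mg/L.
DO = C_s − D = 11.2 − 5.498 = 5.702 mg/L.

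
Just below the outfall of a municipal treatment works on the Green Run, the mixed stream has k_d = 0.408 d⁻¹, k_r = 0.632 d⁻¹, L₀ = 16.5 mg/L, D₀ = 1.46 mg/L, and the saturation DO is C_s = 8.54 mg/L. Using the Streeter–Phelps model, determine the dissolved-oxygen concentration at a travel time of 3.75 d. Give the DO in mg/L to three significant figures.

DO ≈ 4.71 mg/L

k_d L₀/(k_r−k_d) = 0.408×16.5/(0.632−0.408) = 6.732/0.2240 = 30.05 mg/L.
e^(−k_d t) = e^(−0.408×3.750) = 0.2165; e^(−k_r t) = e^(−0.632×3.750) = 0.09348.
D = 30.05 × (0.2165 − 0.09348) + 1.46 × 0.09348 = 3.698 + 0.1365 = 3.835 mg/L.
DO = C_s − D = 8.54 − 3.835 = 4.705 mg/L.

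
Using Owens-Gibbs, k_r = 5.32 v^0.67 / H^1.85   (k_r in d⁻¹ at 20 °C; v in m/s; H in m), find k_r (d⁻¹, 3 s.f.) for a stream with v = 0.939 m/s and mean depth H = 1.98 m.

k_r ≈ 1.44 d⁻¹

k_r = 5.32 × 0.939^0.67 / 1.98^1.85 = 5.32 × 0.9587 / 3.539 = 1.441 d⁻¹.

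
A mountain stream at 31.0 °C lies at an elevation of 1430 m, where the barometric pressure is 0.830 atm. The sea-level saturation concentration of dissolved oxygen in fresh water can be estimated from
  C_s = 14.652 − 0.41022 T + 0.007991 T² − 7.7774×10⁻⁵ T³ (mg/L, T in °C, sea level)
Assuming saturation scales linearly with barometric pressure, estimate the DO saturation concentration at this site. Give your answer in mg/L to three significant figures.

C_s ≈ 6.06 mg/L

At sea level: C_s = 14.652 − 0.41022×31.0 + 0.007991×31.0² − 7.7774×10⁻⁵×31.0³ = 7.298 mg/L.
Pressure correction: C_s' = 7.298 × 0.830 = 6.057 mg/L.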